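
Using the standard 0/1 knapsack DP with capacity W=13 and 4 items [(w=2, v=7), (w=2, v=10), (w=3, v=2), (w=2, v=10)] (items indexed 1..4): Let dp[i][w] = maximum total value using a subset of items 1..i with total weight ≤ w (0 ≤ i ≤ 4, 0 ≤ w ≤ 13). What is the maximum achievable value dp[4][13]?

29

i\w   0   1   2   3   4   5   6   7   8   9  10  11  12  13
  0   0   0   0   0   0   0   0   0   0   0   0   0   0   0
  1   0   0   7   7   7   7   7   7   7   7   7   7   7   7
  2   0   0  10  10  17  17  17  17  17  17  17  17  17  17
  3   0   0  10  10  17  17  17  19  19  19  19  19  19  19
  4   0   0  10  10  20  20  27  27  27  29  29  29  29  29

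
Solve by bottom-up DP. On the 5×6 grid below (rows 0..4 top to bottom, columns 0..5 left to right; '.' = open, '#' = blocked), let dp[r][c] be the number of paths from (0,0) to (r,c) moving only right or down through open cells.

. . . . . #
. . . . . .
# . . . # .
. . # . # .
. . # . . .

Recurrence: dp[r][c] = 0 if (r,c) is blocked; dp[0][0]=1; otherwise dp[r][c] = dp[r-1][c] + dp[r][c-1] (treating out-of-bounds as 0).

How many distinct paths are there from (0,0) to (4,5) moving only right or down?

14

r\c   0   1   2   3   4   5
  0   1   1   1   1   1   0
  1   1   2   3   4   5   5
  2   0   2   5   9   0   5
  3   0   2   0   9   0   5
  4   0   2   0   9   9  14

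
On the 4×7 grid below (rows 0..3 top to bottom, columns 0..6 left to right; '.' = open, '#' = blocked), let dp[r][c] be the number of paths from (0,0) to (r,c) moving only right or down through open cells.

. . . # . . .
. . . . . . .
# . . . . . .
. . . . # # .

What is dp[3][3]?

r\c   0   1   2   3   4   5   6
  0   1   1   1   0   0   0   0
  1   1   2   3   3   3   3   3
  2   0   2   5   8  11  14  17
  3   0   2   7  15   0   0  17

15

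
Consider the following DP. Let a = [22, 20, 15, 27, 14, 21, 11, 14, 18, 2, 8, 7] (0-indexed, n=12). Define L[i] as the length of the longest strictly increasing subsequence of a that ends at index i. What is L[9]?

1

   i    0    1    2    3    4    5    6    7    8    9   10   11
a[i]   22   20   15   27   14   21   11   14   18    2    8    7
L[i]    1    1    1    2    1    2    1    2    3    1    2    2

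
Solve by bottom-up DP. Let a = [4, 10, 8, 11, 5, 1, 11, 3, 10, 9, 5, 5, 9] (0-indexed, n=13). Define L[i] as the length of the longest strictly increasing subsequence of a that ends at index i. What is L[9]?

3

   i    0    1    2    3    4    5    6    7    8    9   10   11   12
a[i]    4   10    8   11    5    1   11    3   10    9    5    5    9
L[i]    1    2    2    3    2    1    3    2    3    3    3    3    4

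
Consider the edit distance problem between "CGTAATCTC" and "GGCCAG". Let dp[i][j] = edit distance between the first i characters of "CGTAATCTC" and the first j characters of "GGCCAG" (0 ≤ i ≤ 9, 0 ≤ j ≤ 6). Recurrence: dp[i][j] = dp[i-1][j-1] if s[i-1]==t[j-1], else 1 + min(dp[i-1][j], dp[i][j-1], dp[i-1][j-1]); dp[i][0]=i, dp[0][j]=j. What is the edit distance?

7

   ''  G  G  C  C  A  G
''  0  1  2  3  4  5  6
 C  1  1  2  2  3  4  5
 G  2  1  1  2  3  4  4
 T  3  2  2  2  3  4  5
 A  4  3  3  3  3  3  4
 A  5  4  4  4  4  3  4
 T  6  5  5  5  5  4  4
 C  7  6  6  5  5  5  5
 T  8  7  7  6  6  6  6
 C  9  8  8  7  6  7  7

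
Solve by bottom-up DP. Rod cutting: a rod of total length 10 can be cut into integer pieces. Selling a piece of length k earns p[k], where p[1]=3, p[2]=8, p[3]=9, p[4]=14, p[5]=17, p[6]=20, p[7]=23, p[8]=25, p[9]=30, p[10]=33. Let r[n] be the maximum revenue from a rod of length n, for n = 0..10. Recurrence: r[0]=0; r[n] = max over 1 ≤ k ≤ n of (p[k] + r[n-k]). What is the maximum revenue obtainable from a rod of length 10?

40

   n    0    1    2    3    4    5    6    7    8    9   10
r[n]    0    3    8   11   16   19   24   27   32   35   40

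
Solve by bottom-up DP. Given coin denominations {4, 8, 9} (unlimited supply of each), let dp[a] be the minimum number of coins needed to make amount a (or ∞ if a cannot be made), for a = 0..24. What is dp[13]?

2

 a  0  1  2  3  4  5  6  7  8  9 10 11 12 13 14 15 16 17 18 19 20 21 22 23 24
dp  0  -  -  -  1  -  -  -  1  1  -  -  2  2  -  -  2  2  2  -  3  3  3  -  3
(- denotes ∞ / unreachable)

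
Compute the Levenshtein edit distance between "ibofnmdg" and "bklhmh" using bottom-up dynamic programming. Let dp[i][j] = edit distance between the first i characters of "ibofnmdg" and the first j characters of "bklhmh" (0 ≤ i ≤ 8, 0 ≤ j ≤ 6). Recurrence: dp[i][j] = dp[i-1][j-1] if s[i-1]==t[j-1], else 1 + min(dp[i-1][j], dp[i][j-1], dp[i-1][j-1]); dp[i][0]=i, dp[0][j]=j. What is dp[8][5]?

6

   ''  b  k  l  h  m  h
''  0  1  2  3  4  5  6
 i  1  1  2  3  4  5  6
 b  2  1  2  3  4  5  6
 o  3  2  2  3  4  5  6
 f  4  3  3  3  4  5  6
 n  5  4  4  4  4  5  6
 m  6  5  5  5  5  4  5
 d  7  6  6  6  6  5  5
 g  8  7  7  7  7  6  6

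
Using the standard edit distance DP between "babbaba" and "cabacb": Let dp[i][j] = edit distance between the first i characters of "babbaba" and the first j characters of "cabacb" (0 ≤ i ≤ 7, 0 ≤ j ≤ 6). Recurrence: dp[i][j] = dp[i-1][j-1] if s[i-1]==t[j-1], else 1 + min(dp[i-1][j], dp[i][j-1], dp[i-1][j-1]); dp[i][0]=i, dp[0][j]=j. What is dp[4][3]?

2

   ''  c  a  b  a  c  b
''  0  1  2  3  4  5  6
 b  1  1  2  2  3  4  5
 a  2  2  1  2  2  3  4
 b  3  3  2  1  2  3  3
 b  4  4  3  2  2  3  3
 a  5  5  4  3  2  3  4
 b  6  6  5  4  3  3  3
 a  7  7  6  5  4  4  4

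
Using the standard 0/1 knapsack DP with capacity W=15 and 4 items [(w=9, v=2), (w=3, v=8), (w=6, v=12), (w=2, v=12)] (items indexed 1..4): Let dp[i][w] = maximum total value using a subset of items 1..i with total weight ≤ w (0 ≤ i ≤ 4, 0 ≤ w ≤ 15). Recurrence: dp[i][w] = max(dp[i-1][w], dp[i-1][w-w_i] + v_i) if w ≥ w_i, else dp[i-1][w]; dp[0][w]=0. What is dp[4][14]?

32

i\w   0   1   2   3   4   5   6   7   8   9  10  11  12  13  14  15
  0   0   0   0   0   0   0   0   0   0   0   0   0   0   0   0   0
  1   0   0   0   0   0   0   0   0   0   2   2   2   2   2   2   2
  2   0   0   0   8   8   8   8   8   8   8   8   8  10  10  10  10
  3   0   0   0   8   8   8  12  12  12  20  20  20  20  20  20  20
  4   0   0  12  12  12  20  20  20  24  24  24  32  32  32  32  32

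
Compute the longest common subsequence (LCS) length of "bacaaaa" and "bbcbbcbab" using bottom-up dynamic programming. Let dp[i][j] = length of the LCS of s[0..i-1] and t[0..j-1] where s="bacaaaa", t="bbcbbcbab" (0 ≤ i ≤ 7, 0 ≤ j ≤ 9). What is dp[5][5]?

   ''  b  b  c  b  b  c  b  a  b
''  0  0  0  0  0  0  0  0  0  0
 b  0  1  1  1  1  1  1  1  1  1
 a  0  1  1  1  1  1  1  1  2  2
 c  0  1  1  2  2  2  2  2  2  2
 a  0  1  1  2  2  2  2  2  3  3
 a  0  1  1  2  2  2  2  2  3  3
 a  0  1  1  2  2  2  2  2  3  3
 a  0  1  1  2  2  2  2  2  3  3

2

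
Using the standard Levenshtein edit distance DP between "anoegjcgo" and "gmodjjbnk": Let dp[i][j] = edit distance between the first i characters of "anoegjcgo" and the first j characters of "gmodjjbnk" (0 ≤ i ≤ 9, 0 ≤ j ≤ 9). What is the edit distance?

   ''  g  m  o  d  j  j  b  n  k
''  0  1  2  3  4  5  6  7  8  9
 a  1  1  2  3  4  5  6  7  8  9
 n  2  2  2  3  4  5  6  7  7  8
 o  3  3  3  2  3  4  5  6  7  8
 e  4  4  4  3  3  4  5  6  7  8
 g  5  4  5  4  4  4  5  6  7  8
 j  6  5  5  5  5  4  4  5  6  7
 c  7  6  6  6  6  5  5  5  6  7
 g  8  7  7  7  7  6  6  6  6  7
 o  9  8  8  7  8  7  7  7  7  7

7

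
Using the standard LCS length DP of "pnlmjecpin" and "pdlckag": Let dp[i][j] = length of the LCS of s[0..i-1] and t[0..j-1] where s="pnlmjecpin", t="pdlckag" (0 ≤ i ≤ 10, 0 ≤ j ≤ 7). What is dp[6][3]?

   ''  p  d  l  c  k  a  g
''  0  0  0  0  0  0  0  0
 p  0  1  1  1  1  1  1  1
 n  0  1  1  1  1  1  1  1
 l  0  1  1  2  2  2  2  2
 m  0  1  1  2  2  2  2  2
 j  0  1  1  2  2  2  2  2
 e  0  1  1  2  2  2  2  2
 c  0  1  1  2  3  3  3  3
 p  0  1  1  2  3  3  3  3
 i  0  1  1  2  3  3  3  3
 n  0  1  1  2  3  3  3  3

2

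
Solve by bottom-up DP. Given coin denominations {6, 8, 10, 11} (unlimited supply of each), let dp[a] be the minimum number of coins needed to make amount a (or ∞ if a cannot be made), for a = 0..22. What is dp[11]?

1

 a  0  1  2  3  4  5  6  7  8  9 10 11 12 13 14 15 16 17 18 19 20 21 22
dp  0  -  -  -  -  -  1  -  1  -  1  1  2  -  2  -  2  2  2  2  2  2  2
(- denotes ∞ / unreachable)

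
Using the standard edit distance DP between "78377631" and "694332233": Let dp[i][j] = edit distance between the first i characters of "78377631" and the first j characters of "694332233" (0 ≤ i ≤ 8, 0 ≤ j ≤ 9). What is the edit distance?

7

   ''  6  9  4  3  3  2  2  3  3
''  0  1  2  3  4  5  6  7  8  9
 7  1  1  2  3  4  5  6  7  8  9
 8  2  2  2  3  4  5  6  7  8  9
 3  3  3  3  3  3  4  5  6  7  8
 7  4  4  4  4  4  4  5  6  7  8
 7  5  5  5  5  5  5  5  6  7  8
 6  6  5  6  6  6  6  6  6  7  8
 3  7  6  6  7  6  6  7  7  6  7
 1  8  7  7  7  7  7  7  8  7  7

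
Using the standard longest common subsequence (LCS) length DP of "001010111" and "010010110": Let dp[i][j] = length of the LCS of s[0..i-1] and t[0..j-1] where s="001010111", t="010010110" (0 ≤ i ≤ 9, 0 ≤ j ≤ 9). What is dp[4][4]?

3

   ''  0  1  0  0  1  0  1  1  0
''  0  0  0  0  0  0  0  0  0  0
 0  0  1  1  1  1  1  1  1  1  1
 0  0  1  1  2  2  2  2  2  2  2
 1  0  1  2  2  2  3  3  3  3  3
 0  0  1  2  3  3  3  4  4  4  4
 1  0  1  2  3  3  4  4  5  5  5
 0  0  1  2  3  4  4  5  5  5  6
 1  0  1  2  3  4  5  5  6  6  6
 1  0  1  2  3  4  5  5  6  7  7
 1  0  1  2  3  4  5  5  6  7  7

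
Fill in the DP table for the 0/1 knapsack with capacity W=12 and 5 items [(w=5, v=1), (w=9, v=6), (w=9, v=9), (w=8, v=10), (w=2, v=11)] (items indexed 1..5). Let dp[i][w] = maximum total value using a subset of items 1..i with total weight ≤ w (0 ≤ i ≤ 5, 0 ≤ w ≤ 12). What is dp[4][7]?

i\w   0   1   2   3   4   5   6   7   8   9  10  11  12
  0   0   0   0   0   0   0   0   0   0   0   0   0   0
  1   0   0   0   0   0   1   1   1   1   1   1   1   1
  2   0   0   0   0   0   1   1   1   1   6   6   6   6
  3   0   0   0   0   0   1   1   1   1   9   9   9   9
  4   0   0   0   0   0   1   1   1  10  10  10  10  10
  5   0   0  11  11  11  11  11  12  12  12  21  21  21

1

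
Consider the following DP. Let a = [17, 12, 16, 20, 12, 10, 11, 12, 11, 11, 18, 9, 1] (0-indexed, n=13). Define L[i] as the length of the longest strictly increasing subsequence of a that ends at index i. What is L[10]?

   i    0    1    2    3    4    5    6    7    8    9   10   11   12
a[i]   17   12   16   20   12   10   11   12   11   11   18    9    1
L[i]    1    1    2    3    1    1    2    3    2    2    4    1    1

4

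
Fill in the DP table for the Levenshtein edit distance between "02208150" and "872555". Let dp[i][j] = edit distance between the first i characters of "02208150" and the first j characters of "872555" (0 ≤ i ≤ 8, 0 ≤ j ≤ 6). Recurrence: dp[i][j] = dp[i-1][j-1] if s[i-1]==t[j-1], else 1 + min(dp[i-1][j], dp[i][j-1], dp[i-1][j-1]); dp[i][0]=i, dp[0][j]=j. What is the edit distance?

   ''  8  7  2  5  5  5
''  0  1  2  3  4  5  6
 0  1  1  2  3  4  5  6
 2  2  2  2  2  3  4  5
 2  3  3  3  2  3  4  5
 0  4  4  4  3  3  4  5
 8  5  4  5  4  4  4  5
 1  6  5  5  5  5  5  5
 5  7  6  6  6  5  5  5
 0  8  7  7  7  6  6  6

6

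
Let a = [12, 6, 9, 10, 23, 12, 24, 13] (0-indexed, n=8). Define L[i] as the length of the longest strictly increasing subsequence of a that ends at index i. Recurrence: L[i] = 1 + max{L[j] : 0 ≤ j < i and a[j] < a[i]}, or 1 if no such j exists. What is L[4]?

4

   i    0    1    2    3    4    5    6    7
a[i]   12    6    9   10   23   12   24   13
L[i]    1    1    2    3    4    4    5    5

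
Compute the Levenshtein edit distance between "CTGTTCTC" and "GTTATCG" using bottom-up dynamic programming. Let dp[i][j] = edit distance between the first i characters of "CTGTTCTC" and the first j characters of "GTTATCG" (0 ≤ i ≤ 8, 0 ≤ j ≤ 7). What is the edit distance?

   ''  G  T  T  A  T  C  G
''  0  1  2  3  4  5  6  7
 C  1  1  2  3  4  5  5  6
 T  2  2  1  2  3  4  5  6
 G  3  2  2  2  3  4  5  5
 T  4  3  2  2  3  3  4  5
 T  5  4  3  2  3  3  4  5
 C  6  5  4  3  3  4  3  4
 T  7  6  5  4  4  3  4  4
 C  8  7  6  5  5  4  3  4

4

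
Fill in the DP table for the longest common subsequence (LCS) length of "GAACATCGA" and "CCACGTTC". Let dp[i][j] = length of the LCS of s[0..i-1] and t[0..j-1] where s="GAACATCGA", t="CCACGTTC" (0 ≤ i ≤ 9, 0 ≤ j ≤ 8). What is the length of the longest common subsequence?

4

   ''  C  C  A  C  G  T  T  C
''  0  0  0  0  0  0  0  0  0
 G  0  0  0  0  0  1  1  1  1
 A  0  0  0  1  1  1  1  1  1
 A  0  0  0  1  1  1  1  1  1
 C  0  1  1  1  2  2  2  2  2
 A  0  1  1  2  2  2  2  2  2
 T  0  1  1  2  2  2  3  3  3
 C  0  1  2  2  3  3  3  3  4
 G  0  1  2  2  3  4  4  4  4
 A  0  1  2  3  3  4  4  4  4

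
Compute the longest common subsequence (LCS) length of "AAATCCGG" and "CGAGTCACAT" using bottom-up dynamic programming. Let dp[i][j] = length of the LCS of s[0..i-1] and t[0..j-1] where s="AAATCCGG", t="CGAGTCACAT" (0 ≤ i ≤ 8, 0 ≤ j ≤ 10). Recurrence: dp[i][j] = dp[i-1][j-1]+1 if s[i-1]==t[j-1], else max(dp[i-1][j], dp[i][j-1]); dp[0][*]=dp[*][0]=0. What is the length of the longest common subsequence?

4

   ''  C  G  A  G  T  C  A  C  A  T
''  0  0  0  0  0  0  0  0  0  0  0
 A  0  0  0  1  1  1  1  1  1  1  1
 A  0  0  0  1  1  1  1  2  2  2  2
 A  0  0  0  1  1  1  1  2  2  3  3
 T  0  0  0  1  1  2  2  2  2  3  4
 C  0  1  1  1  1  2  3  3  3  3  4
 C  0  1  1  1  1  2  3  3  4  4  4
 G  0  1  2  2  2  2  3  3  4  4  4
 G  0  1  2  2  3  3  3  3  4  4  4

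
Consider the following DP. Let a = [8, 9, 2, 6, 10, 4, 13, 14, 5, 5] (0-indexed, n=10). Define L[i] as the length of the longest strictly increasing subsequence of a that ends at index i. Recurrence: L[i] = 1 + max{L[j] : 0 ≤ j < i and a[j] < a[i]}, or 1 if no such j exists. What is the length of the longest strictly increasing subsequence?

   i    0    1    2    3    4    5    6    7    8    9
a[i]    8    9    2    6   10    4   13   14    5    5
L[i]    1    2    1    2    3    2    4    5    3    3

5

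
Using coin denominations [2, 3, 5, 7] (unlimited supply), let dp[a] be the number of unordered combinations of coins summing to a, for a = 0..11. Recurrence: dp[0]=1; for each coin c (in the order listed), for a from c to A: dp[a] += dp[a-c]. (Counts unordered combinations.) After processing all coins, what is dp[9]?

after  coin     0     1     2     3     4     5     6     7     8     9    10    11
          2     1     0     1     0     1     0     1     0     1     0     1     0
          3     1     0     1     1     1     1     2     1     2     2     2     2
          5     1     0     1     1     1     2     2     2     3     3     4     4
          7     1     0     1     1     1     2     2     3     3     4     5     5

4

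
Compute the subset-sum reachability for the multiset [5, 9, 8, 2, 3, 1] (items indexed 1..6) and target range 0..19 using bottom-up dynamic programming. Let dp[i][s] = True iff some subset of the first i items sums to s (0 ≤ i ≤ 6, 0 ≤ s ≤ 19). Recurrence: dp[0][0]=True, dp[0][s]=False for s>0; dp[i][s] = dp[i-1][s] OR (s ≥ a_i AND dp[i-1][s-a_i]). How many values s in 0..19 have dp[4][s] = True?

i\s   0   1   2   3   4   5   6   7   8   9  10  11  12  13  14  15  16  17  18  19
  0   T   F   F   F   F   F   F   F   F   F   F   F   F   F   F   F   F   F   F   F
  1   T   F   F   F   F   T   F   F   F   F   F   F   F   F   F   F   F   F   F   F
  2   T   F   F   F   F   T   F   F   F   T   F   F   F   F   T   F   F   F   F   F
  3   T   F   F   F   F   T   F   F   T   T   F   F   F   T   T   F   F   T   F   F
  4   T   F   T   F   F   T   F   T   T   T   T   T   F   T   T   T   T   T   F   T
  5   T   F   T   T   F   T   F   T   T   T   T   T   T   T   T   T   T   T   T   T
  6   T   T   T   T   T   T   T   T   T   T   T   T   T   T   T   T   T   T   T   T

14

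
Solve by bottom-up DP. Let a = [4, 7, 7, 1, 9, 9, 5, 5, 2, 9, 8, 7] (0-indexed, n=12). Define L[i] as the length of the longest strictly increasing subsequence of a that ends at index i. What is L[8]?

2

   i    0    1    2    3    4    5    6    7    8    9   10   11
a[i]    4    7    7    1    9    9    5    5    2    9    8    7
L[i]    1    2    2    1    3    3    2    2    2    3    3    3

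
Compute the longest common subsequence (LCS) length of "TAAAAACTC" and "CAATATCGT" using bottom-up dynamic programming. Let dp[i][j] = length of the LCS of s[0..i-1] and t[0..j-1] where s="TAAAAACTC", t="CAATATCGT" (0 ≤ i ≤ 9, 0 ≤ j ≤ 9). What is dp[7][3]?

2

   ''  C  A  A  T  A  T  C  G  T
''  0  0  0  0  0  0  0  0  0  0
 T  0  0  0  0  1  1  1  1  1  1
 A  0  0  1  1  1  2  2  2  2  2
 A  0  0  1  2  2  2  2  2  2  2
 A  0  0  1  2  2  3  3  3  3  3
 A  0  0  1  2  2  3  3  3  3  3
 A  0  0  1  2  2  3  3  3  3  3
 C  0  1  1  2  2  3  3  4  4  4
 T  0  1  1  2  3  3  4  4  4  5
 C  0  1  1  2  3  3  4  5  5  5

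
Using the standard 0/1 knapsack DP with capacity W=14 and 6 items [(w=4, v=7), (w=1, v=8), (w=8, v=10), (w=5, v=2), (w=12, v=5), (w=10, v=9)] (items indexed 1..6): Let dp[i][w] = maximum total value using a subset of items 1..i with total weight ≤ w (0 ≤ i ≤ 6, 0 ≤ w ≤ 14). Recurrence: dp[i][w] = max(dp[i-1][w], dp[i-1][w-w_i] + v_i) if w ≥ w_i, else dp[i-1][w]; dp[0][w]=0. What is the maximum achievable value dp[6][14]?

25

i\w   0   1   2   3   4   5   6   7   8   9  10  11  12  13  14
  0   0   0   0   0   0   0   0   0   0   0   0   0   0   0   0
  1   0   0   0   0   7   7   7   7   7   7   7   7   7   7   7
  2   0   8   8   8   8  15  15  15  15  15  15  15  15  15  15
  3   0   8   8   8   8  15  15  15  15  18  18  18  18  25  25
  4   0   8   8   8   8  15  15  15  15  18  18  18  18  25  25
  5   0   8   8   8   8  15  15  15  15  18  18  18  18  25  25
  6   0   8   8   8   8  15  15  15  15  18  18  18  18  25  25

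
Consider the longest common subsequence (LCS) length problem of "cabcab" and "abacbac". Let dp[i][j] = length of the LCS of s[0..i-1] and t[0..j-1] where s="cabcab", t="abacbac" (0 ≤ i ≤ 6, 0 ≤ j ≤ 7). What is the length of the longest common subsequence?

   ''  a  b  a  c  b  a  c
''  0  0  0  0  0  0  0  0
 c  0  0  0  0  1  1  1  1
 a  0  1  1  1  1  1  2  2
 b  0  1  2  2  2  2  2  2
 c  0  1  2  2  3  3  3  3
 a  0  1  2  3  3  3  4  4
 b  0  1  2  3  3  4  4  4

4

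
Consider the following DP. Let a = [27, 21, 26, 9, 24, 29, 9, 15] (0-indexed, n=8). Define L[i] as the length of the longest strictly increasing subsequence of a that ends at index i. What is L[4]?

   i    0    1    2    3    4    5    6    7
a[i]   27   21   26    9   24   29    9   15
L[i]    1    1    2    1    2    3    1    2

2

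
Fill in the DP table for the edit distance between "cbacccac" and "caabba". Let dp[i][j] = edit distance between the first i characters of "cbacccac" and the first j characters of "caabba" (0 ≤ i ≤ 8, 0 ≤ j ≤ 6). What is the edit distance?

   ''  c  a  a  b  b  a
''  0  1  2  3  4  5  6
 c  1  0  1  2  3  4  5
 b  2  1  1  2  2  3  4
 a  3  2  1  1  2  3  3
 c  4  3  2  2  2  3  4
 c  5  4  3  3  3  3  4
 c  6  5  4  4  4  4  4
 a  7  6  5  4  5  5  4
 c  8  7  6  5  5  6  5

5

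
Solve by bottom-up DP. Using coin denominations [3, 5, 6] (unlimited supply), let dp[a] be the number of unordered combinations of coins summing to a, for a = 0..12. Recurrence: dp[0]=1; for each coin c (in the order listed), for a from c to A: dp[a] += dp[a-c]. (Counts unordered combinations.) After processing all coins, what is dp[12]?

after  coin     0     1     2     3     4     5     6     7     8     9    10    11    12
          3     1     0     0     1     0     0     1     0     0     1     0     0     1
          5     1     0     0     1     0     1     1     0     1     1     1     1     1
          6     1     0     0     1     0     1     2     0     1     2     1     2     3

3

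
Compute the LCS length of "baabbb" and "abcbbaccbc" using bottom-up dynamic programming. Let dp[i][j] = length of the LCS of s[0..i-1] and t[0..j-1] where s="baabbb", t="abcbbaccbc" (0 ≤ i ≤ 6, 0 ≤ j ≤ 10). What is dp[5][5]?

3

   ''  a  b  c  b  b  a  c  c  b  c
''  0  0  0  0  0  0  0  0  0  0  0
 b  0  0  1  1  1  1  1  1  1  1  1
 a  0  1  1  1  1  1  2  2  2  2  2
 a  0  1  1  1  1  1  2  2  2  2  2
 b  0  1  2  2  2  2  2  2  2  3  3
 b  0  1  2  2  3  3  3  3  3  3  3
 b  0  1  2  2  3  4  4  4  4  4  4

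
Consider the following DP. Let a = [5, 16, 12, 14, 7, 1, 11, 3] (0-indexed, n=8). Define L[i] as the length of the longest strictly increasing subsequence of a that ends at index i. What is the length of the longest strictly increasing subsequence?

3

   i    0    1    2    3    4    5    6    7
a[i]    5   16   12   14    7    1   11    3
L[i]    1    2    2    3    2    1    3    2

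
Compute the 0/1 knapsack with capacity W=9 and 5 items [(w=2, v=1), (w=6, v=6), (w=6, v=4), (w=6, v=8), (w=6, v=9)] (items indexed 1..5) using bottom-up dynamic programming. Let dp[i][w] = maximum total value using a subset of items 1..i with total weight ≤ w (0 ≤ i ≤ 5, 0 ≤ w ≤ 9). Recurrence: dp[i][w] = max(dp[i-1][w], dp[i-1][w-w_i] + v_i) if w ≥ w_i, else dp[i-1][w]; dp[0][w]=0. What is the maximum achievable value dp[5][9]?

i\w   0   1   2   3   4   5   6   7   8   9
  0   0   0   0   0   0   0   0   0   0   0
  1   0   0   1   1   1   1   1   1   1   1
  2   0   0   1   1   1   1   6   6   7   7
  3   0   0   1   1   1   1   6   6   7   7
  4   0   0   1   1   1   1   8   8   9   9
  5   0   0   1   1   1   1   9   9  10  10

10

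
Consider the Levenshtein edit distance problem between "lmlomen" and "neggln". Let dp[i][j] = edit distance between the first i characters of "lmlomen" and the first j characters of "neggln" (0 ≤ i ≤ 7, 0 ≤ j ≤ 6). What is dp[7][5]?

   ''  n  e  g  g  l  n
''  0  1  2  3  4  5  6
 l  1  1  2  3  4  4  5
 m  2  2  2  3  4  5  5
 l  3  3  3  3  4  4  5
 o  4  4  4  4  4  5  5
 m  5  5  5  5  5  5  6
 e  6  6  5  6  6  6  6
 n  7  6  6  6  7  7  6

7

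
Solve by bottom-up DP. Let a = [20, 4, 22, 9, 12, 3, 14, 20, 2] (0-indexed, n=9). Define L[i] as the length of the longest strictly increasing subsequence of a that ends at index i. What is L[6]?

4

   i    0    1    2    3    4    5    6    7    8
a[i]   20    4   22    9   12    3   14   20    2
L[i]    1    1    2    2    3    1    4    5    1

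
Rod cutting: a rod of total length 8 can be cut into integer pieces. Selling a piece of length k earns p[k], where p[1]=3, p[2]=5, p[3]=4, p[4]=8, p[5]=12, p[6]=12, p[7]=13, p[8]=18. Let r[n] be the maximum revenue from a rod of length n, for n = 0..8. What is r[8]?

24

   n    0    1    2    3    4    5    6    7    8
r[n]    0    3    6    9   12   15   18   21   24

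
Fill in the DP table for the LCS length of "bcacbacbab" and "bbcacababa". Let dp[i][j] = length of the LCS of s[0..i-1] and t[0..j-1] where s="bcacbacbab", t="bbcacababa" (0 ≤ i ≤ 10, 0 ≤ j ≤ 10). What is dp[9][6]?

   ''  b  b  c  a  c  a  b  a  b  a
''  0  0  0  0  0  0  0  0  0  0  0
 b  0  1  1  1  1  1  1  1  1  1  1
 c  0  1  1  2  2  2  2  2  2  2  2
 a  0  1  1  2  3  3  3  3  3  3  3
 c  0  1  1  2  3  4  4  4  4  4  4
 b  0  1  2  2  3  4  4  5  5  5  5
 a  0  1  2  2  3  4  5  5  6  6  6
 c  0  1  2  3  3  4  5  5  6  6  6
 b  0  1  2  3  3  4  5  6  6  7  7
 a  0  1  2  3  4  4  5  6  7  7  8
 b  0  1  2  3  4  4  5  6  7  8  8

5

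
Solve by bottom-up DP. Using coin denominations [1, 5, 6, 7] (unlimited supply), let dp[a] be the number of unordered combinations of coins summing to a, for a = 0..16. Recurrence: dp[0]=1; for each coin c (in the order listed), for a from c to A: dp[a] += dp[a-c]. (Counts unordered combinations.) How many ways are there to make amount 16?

after  coin     0     1     2     3     4     5     6     7     8     9    10    11    12    13    14    15    16
          1     1     1     1     1     1     1     1     1     1     1     1     1     1     1     1     1     1
          5     1     1     1     1     1     2     2     2     2     2     3     3     3     3     3     4     4
          6     1     1     1     1     1     2     3     3     3     3     4     5     6     6     6     7     8
          7     1     1     1     1     1     2     3     4     4     4     5     6     8     9    10    11    12

12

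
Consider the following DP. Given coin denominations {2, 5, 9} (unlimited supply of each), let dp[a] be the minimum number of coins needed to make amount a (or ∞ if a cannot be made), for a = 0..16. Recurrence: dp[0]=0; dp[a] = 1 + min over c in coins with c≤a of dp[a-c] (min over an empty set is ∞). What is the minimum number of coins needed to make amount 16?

 a  0  1  2  3  4  5  6  7  8  9 10 11 12 13 14 15 16
dp  0  -  1  -  2  1  3  2  4  1  2  2  3  3  2  3  3
(- denotes ∞ / unreachable)

3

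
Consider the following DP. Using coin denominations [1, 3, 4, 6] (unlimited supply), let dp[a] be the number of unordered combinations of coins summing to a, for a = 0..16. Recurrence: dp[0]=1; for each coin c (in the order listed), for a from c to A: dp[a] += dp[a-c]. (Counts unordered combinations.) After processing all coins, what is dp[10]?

after  coin     0     1     2     3     4     5     6     7     8     9    10    11    12    13    14    15    16
          1     1     1     1     1     1     1     1     1     1     1     1     1     1     1     1     1     1
          3     1     1     1     2     2     2     3     3     3     4     4     4     5     5     5     6     6
          4     1     1     1     2     3     3     4     5     6     7     8     9    11    12    13    15    17
          6     1     1     1     2     3     3     5     6     7     9    11    12    16    18    20    24    28

11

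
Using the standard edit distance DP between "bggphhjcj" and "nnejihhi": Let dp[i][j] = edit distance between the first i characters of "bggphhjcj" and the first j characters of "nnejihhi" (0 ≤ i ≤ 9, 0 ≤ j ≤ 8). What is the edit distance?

   ''  n  n  e  j  i  h  h  i
''  0  1  2  3  4  5  6  7  8
 b  1  1  2  3  4  5  6  7  8
 g  2  2  2  3  4  5  6  7  8
 g  3  3  3  3  4  5  6  7  8
 p  4  4  4  4  4  5  6  7  8
 h  5  5  5  5  5  5  5  6  7
 h  6  6  6  6  6  6  5  5  6
 j  7  7  7  7  6  7  6  6  6
 c  8  8  8  8  7  7  7  7  7
 j  9  9  9  9  8  8  8  8  8

8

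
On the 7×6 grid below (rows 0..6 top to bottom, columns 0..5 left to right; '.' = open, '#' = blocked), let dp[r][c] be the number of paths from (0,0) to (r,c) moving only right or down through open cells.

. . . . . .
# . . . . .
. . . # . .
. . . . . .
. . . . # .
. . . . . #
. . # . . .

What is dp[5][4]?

15

r\c   0   1   2   3   4   5
  0   1   1   1   1   1   1
  1   0   1   2   3   4   5
  2   0   1   3   0   4   9
  3   0   1   4   4   8  17
  4   0   1   5   9   0  17
  5   0   1   6  15  15   0
  6   0   1   0  15  30  30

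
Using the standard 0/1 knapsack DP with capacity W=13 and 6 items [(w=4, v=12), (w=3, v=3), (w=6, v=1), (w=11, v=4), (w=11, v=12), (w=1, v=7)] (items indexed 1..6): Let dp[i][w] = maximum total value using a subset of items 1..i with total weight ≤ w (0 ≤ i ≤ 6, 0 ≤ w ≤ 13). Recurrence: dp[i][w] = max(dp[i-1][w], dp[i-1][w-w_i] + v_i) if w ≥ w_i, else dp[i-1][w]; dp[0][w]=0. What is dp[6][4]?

i\w   0   1   2   3   4   5   6   7   8   9  10  11  12  13
  0   0   0   0   0   0   0   0   0   0   0   0   0   0   0
  1   0   0   0   0  12  12  12  12  12  12  12  12  12  12
  2   0   0   0   3  12  12  12  15  15  15  15  15  15  15
  3   0   0   0   3  12  12  12  15  15  15  15  15  15  16
  4   0   0   0   3  12  12  12  15  15  15  15  15  15  16
  5   0   0   0   3  12  12  12  15  15  15  15  15  15  16
  6   0   7   7   7  12  19  19  19  22  22  22  22  22  22

12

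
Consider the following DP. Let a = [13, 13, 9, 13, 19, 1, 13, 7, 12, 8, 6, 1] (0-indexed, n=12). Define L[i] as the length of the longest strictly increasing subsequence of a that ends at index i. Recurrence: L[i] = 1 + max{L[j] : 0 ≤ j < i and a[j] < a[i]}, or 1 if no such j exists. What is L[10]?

   i    0    1    2    3    4    5    6    7    8    9   10   11
a[i]   13   13    9   13   19    1   13    7   12    8    6    1
L[i]    1    1    1    2    3    1    2    2    3    3    2    1

2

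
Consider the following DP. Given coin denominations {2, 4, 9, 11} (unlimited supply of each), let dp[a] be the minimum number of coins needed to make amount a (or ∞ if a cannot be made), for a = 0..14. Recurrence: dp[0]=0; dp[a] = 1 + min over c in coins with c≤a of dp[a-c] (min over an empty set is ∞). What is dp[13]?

2

 a  0  1  2  3  4  5  6  7  8  9 10 11 12 13 14
dp  0  -  1  -  1  -  2  -  2  1  3  1  3  2  4
(- denotes ∞ / unreachable)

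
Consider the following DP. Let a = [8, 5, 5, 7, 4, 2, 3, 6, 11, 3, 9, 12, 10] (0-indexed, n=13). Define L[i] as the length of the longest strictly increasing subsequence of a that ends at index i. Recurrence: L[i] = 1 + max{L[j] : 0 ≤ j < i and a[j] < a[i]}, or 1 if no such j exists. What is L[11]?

   i    0    1    2    3    4    5    6    7    8    9   10   11   12
a[i]    8    5    5    7    4    2    3    6   11    3    9   12   10
L[i]    1    1    1    2    1    1    2    3    4    2    4    5    5

5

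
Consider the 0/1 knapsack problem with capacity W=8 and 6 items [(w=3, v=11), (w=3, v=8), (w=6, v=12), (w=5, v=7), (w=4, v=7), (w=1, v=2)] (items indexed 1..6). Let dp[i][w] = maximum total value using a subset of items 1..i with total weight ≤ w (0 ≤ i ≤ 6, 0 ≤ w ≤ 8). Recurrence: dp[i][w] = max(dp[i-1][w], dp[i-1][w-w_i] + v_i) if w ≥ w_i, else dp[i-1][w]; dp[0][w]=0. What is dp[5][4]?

11

i\w   0   1   2   3   4   5   6   7   8
  0   0   0   0   0   0   0   0   0   0
  1   0   0   0  11  11  11  11  11  11
  2   0   0   0  11  11  11  19  19  19
  3   0   0   0  11  11  11  19  19  19
  4   0   0   0  11  11  11  19  19  19
  5   0   0   0  11  11  11  19  19  19
  6   0   2   2  11  13  13  19  21  21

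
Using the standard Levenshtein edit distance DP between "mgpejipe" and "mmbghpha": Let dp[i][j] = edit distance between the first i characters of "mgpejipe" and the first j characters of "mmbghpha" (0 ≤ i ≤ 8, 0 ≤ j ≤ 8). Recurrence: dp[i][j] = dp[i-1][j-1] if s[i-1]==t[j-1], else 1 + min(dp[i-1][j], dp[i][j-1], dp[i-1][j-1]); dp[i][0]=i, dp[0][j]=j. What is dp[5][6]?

   ''  m  m  b  g  h  p  h  a
''  0  1  2  3  4  5  6  7  8
 m  1  0  1  2  3  4  5  6  7
 g  2  1  1  2  2  3  4  5  6
 p  3  2  2  2  3  3  3  4  5
 e  4  3  3  3  3  4  4  4  5
 j  5  4  4  4  4  4  5  5  5
 i  6  5  5  5  5  5  5  6  6
 p  7  6  6  6  6  6  5  6  7
 e  8  7  7  7  7  7  6  6  7

5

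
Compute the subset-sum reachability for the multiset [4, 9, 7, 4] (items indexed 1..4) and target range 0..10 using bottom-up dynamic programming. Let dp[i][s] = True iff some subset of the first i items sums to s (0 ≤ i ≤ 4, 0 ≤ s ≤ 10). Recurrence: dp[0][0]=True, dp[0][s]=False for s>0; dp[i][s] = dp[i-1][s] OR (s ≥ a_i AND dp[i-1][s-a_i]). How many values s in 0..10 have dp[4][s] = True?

5

i\s   0   1   2   3   4   5   6   7   8   9  10
  0   T   F   F   F   F   F   F   F   F   F   F
  1   T   F   F   F   T   F   F   F   F   F   F
  2   T   F   F   F   T   F   F   F   F   T   F
  3   T   F   F   F   T   F   F   T   F   T   F
  4   T   F   F   F   T   F   F   T   T   T   F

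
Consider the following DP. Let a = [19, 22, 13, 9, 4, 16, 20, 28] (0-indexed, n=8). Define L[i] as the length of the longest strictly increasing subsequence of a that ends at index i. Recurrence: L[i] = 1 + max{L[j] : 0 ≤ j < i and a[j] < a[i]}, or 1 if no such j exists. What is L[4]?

   i    0    1    2    3    4    5    6    7
a[i]   19   22   13    9    4   16   20   28
L[i]    1    2    1    1    1    2    3    4

1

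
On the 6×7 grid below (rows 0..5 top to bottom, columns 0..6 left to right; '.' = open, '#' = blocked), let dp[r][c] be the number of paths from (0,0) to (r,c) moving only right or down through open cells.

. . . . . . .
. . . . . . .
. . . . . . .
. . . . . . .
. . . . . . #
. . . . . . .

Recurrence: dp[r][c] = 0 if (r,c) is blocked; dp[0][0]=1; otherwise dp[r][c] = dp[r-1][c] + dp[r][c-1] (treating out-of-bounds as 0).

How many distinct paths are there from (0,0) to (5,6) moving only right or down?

r\c   0   1   2   3   4   5   6
  0   1   1   1   1   1   1   1
  1   1   2   3   4   5   6   7
  2   1   3   6  10  15  21  28
  3   1   4  10  20  35  56  84
  4   1   5  15  35  70 126   0
  5   1   6  21  56 126 252 252

252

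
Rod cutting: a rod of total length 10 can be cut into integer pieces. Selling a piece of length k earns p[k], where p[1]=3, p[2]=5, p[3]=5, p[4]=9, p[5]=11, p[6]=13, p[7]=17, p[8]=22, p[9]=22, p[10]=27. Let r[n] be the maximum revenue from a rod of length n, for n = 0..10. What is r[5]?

15

   n    0    1    2    3    4    5    6    7    8    9   10
r[n]    0    3    6    9   12   15   18   21   24   27   30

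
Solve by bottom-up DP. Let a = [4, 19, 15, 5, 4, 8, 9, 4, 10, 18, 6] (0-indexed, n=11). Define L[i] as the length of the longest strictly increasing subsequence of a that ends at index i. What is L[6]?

4

   i    0    1    2    3    4    5    6    7    8    9   10
a[i]    4   19   15    5    4    8    9    4   10   18    6
L[i]    1    2    2    2    1    3    4    1    5    6    3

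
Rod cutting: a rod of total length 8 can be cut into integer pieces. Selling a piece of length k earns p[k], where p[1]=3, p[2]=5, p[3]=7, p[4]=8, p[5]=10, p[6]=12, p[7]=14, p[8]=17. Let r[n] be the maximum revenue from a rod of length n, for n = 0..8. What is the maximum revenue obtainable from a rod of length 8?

24

   n    0    1    2    3    4    5    6    7    8
r[n]    0    3    6    9   12   15   18   21   24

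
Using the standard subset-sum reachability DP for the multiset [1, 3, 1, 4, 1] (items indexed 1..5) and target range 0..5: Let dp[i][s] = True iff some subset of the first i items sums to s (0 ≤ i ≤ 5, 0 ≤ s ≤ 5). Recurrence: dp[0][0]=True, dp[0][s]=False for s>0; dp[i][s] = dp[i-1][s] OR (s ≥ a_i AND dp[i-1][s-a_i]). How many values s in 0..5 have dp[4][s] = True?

i\s   0   1   2   3   4   5
  0   T   F   F   F   F   F
  1   T   T   F   F   F   F
  2   T   T   F   T   T   F
  3   T   T   T   T   T   T
  4   T   T   T   T   T   T
  5   T   T   T   T   T   T

6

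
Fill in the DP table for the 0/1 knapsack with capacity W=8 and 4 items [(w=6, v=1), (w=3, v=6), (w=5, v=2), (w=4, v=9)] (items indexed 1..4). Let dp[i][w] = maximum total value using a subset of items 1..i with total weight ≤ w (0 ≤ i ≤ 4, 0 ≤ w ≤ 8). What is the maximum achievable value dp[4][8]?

15

i\w   0   1   2   3   4   5   6   7   8
  0   0   0   0   0   0   0   0   0   0
  1   0   0   0   0   0   0   1   1   1
  2   0   0   0   6   6   6   6   6   6
  3   0   0   0   6   6   6   6   6   8
  4   0   0   0   6   9   9   9  15  15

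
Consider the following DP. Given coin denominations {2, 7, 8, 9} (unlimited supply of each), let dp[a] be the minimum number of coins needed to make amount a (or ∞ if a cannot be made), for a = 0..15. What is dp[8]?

1

 a  0  1  2  3  4  5  6  7  8  9 10 11 12 13 14 15
dp  0  -  1  -  2  -  3  1  1  1  2  2  3  3  2  2
(- denotes ∞ / unreachable)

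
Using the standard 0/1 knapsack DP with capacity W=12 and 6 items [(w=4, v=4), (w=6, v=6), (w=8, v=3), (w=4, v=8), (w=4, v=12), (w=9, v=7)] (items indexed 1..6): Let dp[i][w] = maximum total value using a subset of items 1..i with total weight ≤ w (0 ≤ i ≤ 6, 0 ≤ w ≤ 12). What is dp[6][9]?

i\w   0   1   2   3   4   5   6   7   8   9  10  11  12
  0   0   0   0   0   0   0   0   0   0   0   0   0   0
  1   0   0   0   0   4   4   4   4   4   4   4   4   4
  2   0   0   0   0   4   4   6   6   6   6  10  10  10
  3   0   0   0   0   4   4   6   6   6   6  10  10  10
  4   0   0   0   0   8   8   8   8  12  12  14  14  14
  5   0   0   0   0  12  12  12  12  20  20  20  20  24
  6   0   0   0   0  12  12  12  12  20  20  20  20  24

20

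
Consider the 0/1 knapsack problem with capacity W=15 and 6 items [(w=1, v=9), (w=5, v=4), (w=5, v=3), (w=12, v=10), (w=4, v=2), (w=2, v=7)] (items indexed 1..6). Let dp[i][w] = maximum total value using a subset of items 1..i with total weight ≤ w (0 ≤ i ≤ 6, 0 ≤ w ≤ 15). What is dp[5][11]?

16

i\w   0   1   2   3   4   5   6   7   8   9  10  11  12  13  14  15
  0   0   0   0   0   0   0   0   0   0   0   0   0   0   0   0   0
  1   0   9   9   9   9   9   9   9   9   9   9   9   9   9   9   9
  2   0   9   9   9   9   9  13  13  13  13  13  13  13  13  13  13
  3   0   9   9   9   9   9  13  13  13  13  13  16  16  16  16  16
  4   0   9   9   9   9   9  13  13  13  13  13  16  16  19  19  19
  5   0   9   9   9   9  11  13  13  13  13  15  16  16  19  19  19
  6   0   9   9  16  16  16  16  18  20  20  20  20  22  23  23  26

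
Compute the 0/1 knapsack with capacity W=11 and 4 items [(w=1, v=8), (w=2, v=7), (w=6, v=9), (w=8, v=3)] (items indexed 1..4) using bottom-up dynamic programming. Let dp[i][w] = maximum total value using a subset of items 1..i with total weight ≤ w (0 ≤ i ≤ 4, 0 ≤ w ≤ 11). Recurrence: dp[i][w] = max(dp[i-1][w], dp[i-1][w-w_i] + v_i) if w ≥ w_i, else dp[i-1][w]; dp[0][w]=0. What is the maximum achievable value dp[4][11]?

i\w   0   1   2   3   4   5   6   7   8   9  10  11
  0   0   0   0   0   0   0   0   0   0   0   0   0
  1   0   8   8   8   8   8   8   8   8   8   8   8
  2   0   8   8  15  15  15  15  15  15  15  15  15
  3   0   8   8  15  15  15  15  17  17  24  24  24
  4   0   8   8  15  15  15  15  17  17  24  24  24

24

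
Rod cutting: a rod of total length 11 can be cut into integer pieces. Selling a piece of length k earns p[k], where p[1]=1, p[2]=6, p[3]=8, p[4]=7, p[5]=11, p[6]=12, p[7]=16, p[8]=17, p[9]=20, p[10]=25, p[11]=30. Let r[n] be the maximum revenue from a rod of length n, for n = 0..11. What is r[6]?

18

   n    0    1    2    3    4    5    6    7    8    9   10   11
r[n]    0    1    6    8   12   14   18   20   24   26   30   32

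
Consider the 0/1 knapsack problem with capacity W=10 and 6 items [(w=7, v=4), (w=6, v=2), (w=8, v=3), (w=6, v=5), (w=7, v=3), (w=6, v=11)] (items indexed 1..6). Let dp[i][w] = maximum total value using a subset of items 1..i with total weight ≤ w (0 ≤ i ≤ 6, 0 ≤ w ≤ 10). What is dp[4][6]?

i\w   0   1   2   3   4   5   6   7   8   9  10
  0   0   0   0   0   0   0   0   0   0   0   0
  1   0   0   0   0   0   0   0   4   4   4   4
  2   0   0   0   0   0   0   2   4   4   4   4
  3   0   0   0   0   0   0   2   4   4   4   4
  4   0   0   0   0   0   0   5   5   5   5   5
  5   0   0   0   0   0   0   5   5   5   5   5
  6   0   0   0   0   0   0  11  11  11  11  11

5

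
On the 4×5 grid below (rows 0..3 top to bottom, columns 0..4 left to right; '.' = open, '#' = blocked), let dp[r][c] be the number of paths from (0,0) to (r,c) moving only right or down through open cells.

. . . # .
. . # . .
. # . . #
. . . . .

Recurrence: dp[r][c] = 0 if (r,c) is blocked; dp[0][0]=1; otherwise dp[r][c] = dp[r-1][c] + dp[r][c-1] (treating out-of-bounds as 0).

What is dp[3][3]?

1

r\c   0   1   2   3   4
  0   1   1   1   0   0
  1   1   2   0   0   0
  2   1   0   0   0   0
  3   1   1   1   1   1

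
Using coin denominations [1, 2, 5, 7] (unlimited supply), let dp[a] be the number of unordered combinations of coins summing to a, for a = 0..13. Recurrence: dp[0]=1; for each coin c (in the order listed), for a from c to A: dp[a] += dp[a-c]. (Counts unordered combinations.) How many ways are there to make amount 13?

after  coin     0     1     2     3     4     5     6     7     8     9    10    11    12    13
          1     1     1     1     1     1     1     1     1     1     1     1     1     1     1
          2     1     1     2     2     3     3     4     4     5     5     6     6     7     7
          5     1     1     2     2     3     4     5     6     7     8    10    11    13    14
          7     1     1     2     2     3     4     5     7     8    10    12    14    17    19

19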